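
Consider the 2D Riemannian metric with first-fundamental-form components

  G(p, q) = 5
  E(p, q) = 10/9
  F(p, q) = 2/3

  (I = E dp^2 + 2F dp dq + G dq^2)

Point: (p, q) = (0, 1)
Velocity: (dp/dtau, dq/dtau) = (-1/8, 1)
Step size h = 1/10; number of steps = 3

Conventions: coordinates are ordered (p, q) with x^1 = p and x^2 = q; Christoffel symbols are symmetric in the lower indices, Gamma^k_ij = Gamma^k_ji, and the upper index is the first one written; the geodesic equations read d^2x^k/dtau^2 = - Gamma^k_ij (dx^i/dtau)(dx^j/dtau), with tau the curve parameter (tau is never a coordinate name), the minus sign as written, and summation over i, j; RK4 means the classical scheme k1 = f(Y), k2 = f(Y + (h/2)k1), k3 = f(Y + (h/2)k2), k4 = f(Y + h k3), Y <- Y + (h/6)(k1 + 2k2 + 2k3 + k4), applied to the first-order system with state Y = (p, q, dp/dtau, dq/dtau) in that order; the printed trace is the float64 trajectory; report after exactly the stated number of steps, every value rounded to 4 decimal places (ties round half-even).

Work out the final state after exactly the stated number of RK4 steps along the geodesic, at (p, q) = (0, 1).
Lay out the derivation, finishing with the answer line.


f(Y) = (dp/dtau, dq/dtau, -Gamma^p_ij Y'^i Y'^j, -Gamma^q_ij Y'^i Y'^j) with the Gammas evaluated at the stage position; h = 0.100000; intermediate values shown to 6 dp
step 0: p = 0.0000, q = 1.0000, dp/dtau = -0.1250, dq/dtau = 1.0000
step 1:
  k1: at (p, q) = (0.000000, 1.000000), (dp/dtau, dq/dtau) = (-0.125000, 1.000000); Gamma_ppp = 0.000000, Gamma_ppq = 0.000000, Gamma_pqq = 0.000000, Gamma_qpp = 0.000000, Gamma_qpq = 0.000000, Gamma_qqq = 0.000000; k1 = (-0.125000, 1.000000, 0.000000, 0.000000)
  k2: at (p, q) = (-0.006250, 1.050000), (dp/dtau, dq/dtau) = (-0.125000, 1.000000); Gamma_ppp = 0.000000, Gamma_ppq = 0.000000, Gamma_pqq = 0.000000, Gamma_qpp = 0.000000, Gamma_qpq = 0.000000, Gamma_qqq = 0.000000; k2 = (-0.125000, 1.000000, 0.000000, 0.000000)
  k3: at (p, q) = (-0.006250, 1.050000), (dp/dtau, dq/dtau) = (-0.125000, 1.000000); Gamma_ppp = 0.000000, Gamma_ppq = 0.000000, Gamma_pqq = 0.000000, Gamma_qpp = 0.000000, Gamma_qpq = 0.000000, Gamma_qqq = 0.000000; k3 = (-0.125000, 1.000000, 0.000000, 0.000000)
  k4: at (p, q) = (-0.012500, 1.100000), (dp/dtau, dq/dtau) = (-0.125000, 1.000000); Gamma_ppp = 0.000000, Gamma_ppq = 0.000000, Gamma_pqq = 0.000000, Gamma_qpp = 0.000000, Gamma_qpq = 0.000000, Gamma_qqq = 0.000000; k4 = (-0.125000, 1.000000, 0.000000, 0.000000)
  Y <- Y + (h/6)(k1 + 2k2 + 2k3 + k4): p = -0.0125, q = 1.1000, dp/dtau = -0.1250, dq/dtau = 1.0000
step 2:
  k1: at (p, q) = (-0.012500, 1.100000), (dp/dtau, dq/dtau) = (-0.125000, 1.000000); Gamma_ppp = 0.000000, Gamma_ppq = 0.000000, Gamma_pqq = 0.000000, Gamma_qpp = 0.000000, Gamma_qpq = 0.000000, Gamma_qqq = 0.000000; k1 = (-0.125000, 1.000000, 0.000000, 0.000000)
  k2: at (p, q) = (-0.018750, 1.150000), (dp/dtau, dq/dtau) = (-0.125000, 1.000000); Gamma_ppp = 0.000000, Gamma_ppq = 0.000000, Gamma_pqq = 0.000000, Gamma_qpp = 0.000000, Gamma_qpq = 0.000000, Gamma_qqq = 0.000000; k2 = (-0.125000, 1.000000, 0.000000, 0.000000)
  k3: at (p, q) = (-0.018750, 1.150000), (dp/dtau, dq/dtau) = (-0.125000, 1.000000); Gamma_ppp = 0.000000, Gamma_ppq = 0.000000, Gamma_pqq = 0.000000, Gamma_qpp = 0.000000, Gamma_qpq = 0.000000, Gamma_qqq = 0.000000; k3 = (-0.125000, 1.000000, 0.000000, 0.000000)
  k4: at (p, q) = (-0.025000, 1.200000), (dp/dtau, dq/dtau) = (-0.125000, 1.000000); Gamma_ppp = 0.000000, Gamma_ppq = 0.000000, Gamma_pqq = 0.000000, Gamma_qpp = 0.000000, Gamma_qpq = 0.000000, Gamma_qqq = 0.000000; k4 = (-0.125000, 1.000000, 0.000000, 0.000000)
  Y <- Y + (h/6)(k1 + 2k2 + 2k3 + k4): p = -0.0250, q = 1.2000, dp/dtau = -0.1250, dq/dtau = 1.0000
step 3:
  k1: at (p, q) = (-0.025000, 1.200000), (dp/dtau, dq/dtau) = (-0.125000, 1.000000); Gamma_ppp = 0.000000, Gamma_ppq = 0.000000, Gamma_pqq = 0.000000, Gamma_qpp = 0.000000, Gamma_qpq = 0.000000, Gamma_qqq = 0.000000; k1 = (-0.125000, 1.000000, 0.000000, 0.000000)
  k2: at (p, q) = (-0.031250, 1.250000), (dp/dtau, dq/dtau) = (-0.125000, 1.000000); Gamma_ppp = 0.000000, Gamma_ppq = 0.000000, Gamma_pqq = 0.000000, Gamma_qpp = 0.000000, Gamma_qpq = 0.000000, Gamma_qqq = 0.000000; k2 = (-0.125000, 1.000000, 0.000000, 0.000000)
  k3: at (p, q) = (-0.031250, 1.250000), (dp/dtau, dq/dtau) = (-0.125000, 1.000000); Gamma_ppp = 0.000000, Gamma_ppq = 0.000000, Gamma_pqq = 0.000000, Gamma_qpp = 0.000000, Gamma_qpq = 0.000000, Gamma_qqq = 0.000000; k3 = (-0.125000, 1.000000, 0.000000, 0.000000)
  k4: at (p, q) = (-0.037500, 1.300000), (dp/dtau, dq/dtau) = (-0.125000, 1.000000); Gamma_ppp = 0.000000, Gamma_ppq = 0.000000, Gamma_pqq = 0.000000, Gamma_qpp = 0.000000, Gamma_qpq = 0.000000, Gamma_qqq = 0.000000; k4 = (-0.125000, 1.000000, 0.000000, 0.000000)
  Y <- Y + (h/6)(k1 + 2k2 + 2k3 + k4): p = -0.0375, q = 1.3000, dp/dtau = -0.1250, dq/dtau = 1.0000

Answer: p = -0.0375, q = 1.3000, dp/dtau = -0.1250, dq/dtau = 1.0000


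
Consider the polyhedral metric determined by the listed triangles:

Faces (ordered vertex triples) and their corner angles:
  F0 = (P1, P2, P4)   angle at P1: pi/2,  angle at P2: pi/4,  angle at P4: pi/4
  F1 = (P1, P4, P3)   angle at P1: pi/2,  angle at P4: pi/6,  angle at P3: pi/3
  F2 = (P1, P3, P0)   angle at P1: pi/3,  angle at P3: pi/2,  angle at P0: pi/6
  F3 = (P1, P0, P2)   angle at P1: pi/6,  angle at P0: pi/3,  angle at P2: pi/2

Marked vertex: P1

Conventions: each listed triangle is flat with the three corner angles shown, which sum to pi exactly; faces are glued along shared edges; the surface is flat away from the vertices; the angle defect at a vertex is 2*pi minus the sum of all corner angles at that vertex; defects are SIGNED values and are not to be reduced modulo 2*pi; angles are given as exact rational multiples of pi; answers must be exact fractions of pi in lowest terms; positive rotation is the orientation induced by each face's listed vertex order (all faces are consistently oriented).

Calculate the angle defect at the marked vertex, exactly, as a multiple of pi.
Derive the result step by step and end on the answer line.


Sum of corner angles at P1: (3/2)*pi
defect = 2*pi - (3/2)*pi

Answer: defect(P1) = pi/2


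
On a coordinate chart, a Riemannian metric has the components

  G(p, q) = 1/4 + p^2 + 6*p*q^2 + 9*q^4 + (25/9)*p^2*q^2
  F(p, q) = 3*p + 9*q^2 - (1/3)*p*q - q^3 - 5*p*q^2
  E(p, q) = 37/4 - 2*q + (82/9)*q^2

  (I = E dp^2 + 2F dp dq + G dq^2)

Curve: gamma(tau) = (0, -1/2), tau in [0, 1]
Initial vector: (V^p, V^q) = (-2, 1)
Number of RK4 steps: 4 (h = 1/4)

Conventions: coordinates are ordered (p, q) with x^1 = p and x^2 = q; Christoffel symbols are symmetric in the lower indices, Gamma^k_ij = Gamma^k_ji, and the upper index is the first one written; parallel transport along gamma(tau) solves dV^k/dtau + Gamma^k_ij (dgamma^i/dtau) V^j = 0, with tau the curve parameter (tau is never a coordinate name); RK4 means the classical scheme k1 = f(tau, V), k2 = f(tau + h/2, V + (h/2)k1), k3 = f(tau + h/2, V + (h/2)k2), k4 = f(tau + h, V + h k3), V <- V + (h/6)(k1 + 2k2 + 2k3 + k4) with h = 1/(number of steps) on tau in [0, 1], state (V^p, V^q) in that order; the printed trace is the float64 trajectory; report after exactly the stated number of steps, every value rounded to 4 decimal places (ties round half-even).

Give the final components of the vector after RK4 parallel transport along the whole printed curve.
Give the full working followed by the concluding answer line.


gamma'(tau) = (0, 0); f(tau, V)^k = -Gamma^k_ij(gamma(tau)) gamma'^i(tau) V^j; h = 1/4; intermediate values shown to 6 dp
curve data and Christoffel symbols at the stage parameters:
  tau = 0.000000: gamma = (0.000000, -0.500000), gamma' = (0.000000, 0.000000); Gamma_ppp = -3.910482, Gamma_ppq = -1.387146, Gamma_pqq = -0.702372, Gamma_qpp = 20.627221, Gamma_qpq = 4.977812, Gamma_qqq = -0.716144
  tau = 0.125000: gamma = (0.000000, -0.500000), gamma' = (0.000000, 0.000000); Gamma_ppp = -3.910482, Gamma_ppq = -1.387146, Gamma_pqq = -0.702372, Gamma_qpp = 20.627221, Gamma_qpq = 4.977812, Gamma_qqq = -0.716144
  tau = 0.250000: gamma = (0.000000, -0.500000), gamma' = (0.000000, 0.000000); Gamma_ppp = -3.910482, Gamma_ppq = -1.387146, Gamma_pqq = -0.702372, Gamma_qpp = 20.627221, Gamma_qpq = 4.977812, Gamma_qqq = -0.716144
  tau = 0.375000: gamma = (0.000000, -0.500000), gamma' = (0.000000, 0.000000); Gamma_ppp = -3.910482, Gamma_ppq = -1.387146, Gamma_pqq = -0.702372, Gamma_qpp = 20.627221, Gamma_qpq = 4.977812, Gamma_qqq = -0.716144
  tau = 0.500000: gamma = (0.000000, -0.500000), gamma' = (0.000000, 0.000000); Gamma_ppp = -3.910482, Gamma_ppq = -1.387146, Gamma_pqq = -0.702372, Gamma_qpp = 20.627221, Gamma_qpq = 4.977812, Gamma_qqq = -0.716144
  tau = 0.625000: gamma = (0.000000, -0.500000), gamma' = (0.000000, 0.000000); Gamma_ppp = -3.910482, Gamma_ppq = -1.387146, Gamma_pqq = -0.702372, Gamma_qpp = 20.627221, Gamma_qpq = 4.977812, Gamma_qqq = -0.716144
  tau = 0.750000: gamma = (0.000000, -0.500000), gamma' = (0.000000, 0.000000); Gamma_ppp = -3.910482, Gamma_ppq = -1.387146, Gamma_pqq = -0.702372, Gamma_qpp = 20.627221, Gamma_qpq = 4.977812, Gamma_qqq = -0.716144
  tau = 0.875000: gamma = (0.000000, -0.500000), gamma' = (0.000000, 0.000000); Gamma_ppp = -3.910482, Gamma_ppq = -1.387146, Gamma_pqq = -0.702372, Gamma_qpp = 20.627221, Gamma_qpq = 4.977812, Gamma_qqq = -0.716144
  tau = 1.000000: gamma = (0.000000, -0.500000), gamma' = (0.000000, 0.000000); Gamma_ppp = -3.910482, Gamma_ppq = -1.387146, Gamma_pqq = -0.702372, Gamma_qpp = 20.627221, Gamma_qpq = 4.977812, Gamma_qqq = -0.716144
step 0: V^p = -2.0000, V^q = 1.0000
step 1: k1 = (0.000000, 0.000000), k2 = (0.000000, 0.000000), k3 = (0.000000, 0.000000), k4 = (0.000000, 0.000000); V <- V + (h/6)(k1 + 2k2 + 2k3 + k4): V^p = -2.0000, V^q = 1.0000
step 2: k1 = (0.000000, 0.000000), k2 = (0.000000, 0.000000), k3 = (0.000000, 0.000000), k4 = (0.000000, 0.000000); V <- V + (h/6)(k1 + 2k2 + 2k3 + k4): V^p = -2.0000, V^q = 1.0000
step 3: k1 = (0.000000, 0.000000), k2 = (0.000000, 0.000000), k3 = (0.000000, 0.000000), k4 = (0.000000, 0.000000); V <- V + (h/6)(k1 + 2k2 + 2k3 + k4): V^p = -2.0000, V^q = 1.0000
step 4: k1 = (0.000000, 0.000000), k2 = (0.000000, 0.000000), k3 = (0.000000, 0.000000), k4 = (0.000000, 0.000000); V <- V + (h/6)(k1 + 2k2 + 2k3 + k4): V^p = -2.0000, V^q = 1.0000

Answer: V^p = -2.0000, V^q = 1.0000


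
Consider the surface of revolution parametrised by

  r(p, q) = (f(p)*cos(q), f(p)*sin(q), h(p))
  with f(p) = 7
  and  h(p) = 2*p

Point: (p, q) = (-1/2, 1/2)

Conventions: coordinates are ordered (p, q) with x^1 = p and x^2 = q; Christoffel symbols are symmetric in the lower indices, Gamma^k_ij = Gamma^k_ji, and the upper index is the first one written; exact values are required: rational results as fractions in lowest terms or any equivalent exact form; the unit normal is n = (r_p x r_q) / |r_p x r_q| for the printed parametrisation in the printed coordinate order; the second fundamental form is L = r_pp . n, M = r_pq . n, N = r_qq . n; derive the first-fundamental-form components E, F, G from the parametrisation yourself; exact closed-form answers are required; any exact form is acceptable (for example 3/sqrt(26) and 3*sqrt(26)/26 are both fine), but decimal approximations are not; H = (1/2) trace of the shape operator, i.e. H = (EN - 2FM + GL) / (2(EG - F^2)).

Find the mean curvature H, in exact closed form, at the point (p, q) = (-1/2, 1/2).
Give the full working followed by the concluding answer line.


f = 7, f' = 0, f'' = 0, h' = 2, h'' = 0
E = 4, F = 0, G = 49; answer radicand W^2 = 4
unnormalised second-form numerators: l = 0, m = 0, n = 14; L = l/sqrt(4), and similarly M = m/sqrt(W^2), N = n/sqrt(W^2)
H = (E*n - 2*F*m + G*l) / (2*(EG - F^2)*sqrt(W^2)); E*n - 2*F*m + G*l = 56, EG - F^2 = 196, so H = (1/7)/sqrt(4)

Answer: H = 1/14


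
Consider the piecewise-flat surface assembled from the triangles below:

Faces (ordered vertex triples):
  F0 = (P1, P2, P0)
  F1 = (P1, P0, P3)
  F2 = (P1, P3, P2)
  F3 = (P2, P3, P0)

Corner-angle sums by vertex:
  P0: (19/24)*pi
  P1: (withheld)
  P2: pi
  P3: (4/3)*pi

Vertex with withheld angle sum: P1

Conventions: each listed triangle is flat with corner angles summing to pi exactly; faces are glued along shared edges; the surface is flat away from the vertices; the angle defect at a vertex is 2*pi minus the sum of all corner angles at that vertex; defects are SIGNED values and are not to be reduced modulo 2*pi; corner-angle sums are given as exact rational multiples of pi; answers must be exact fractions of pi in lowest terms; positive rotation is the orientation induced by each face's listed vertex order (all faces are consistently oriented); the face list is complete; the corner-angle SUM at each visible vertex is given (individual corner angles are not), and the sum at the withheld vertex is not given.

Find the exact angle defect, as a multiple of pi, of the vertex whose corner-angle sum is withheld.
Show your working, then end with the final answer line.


V = 4, E = 6, F = 4; chi = V - E + F = 2
Gauss-Bonnet: total defect = 2*pi*chi = 4*pi; visible defects sum to (23/8)*pi

Answer: defect(P1) = (9/8)*pi


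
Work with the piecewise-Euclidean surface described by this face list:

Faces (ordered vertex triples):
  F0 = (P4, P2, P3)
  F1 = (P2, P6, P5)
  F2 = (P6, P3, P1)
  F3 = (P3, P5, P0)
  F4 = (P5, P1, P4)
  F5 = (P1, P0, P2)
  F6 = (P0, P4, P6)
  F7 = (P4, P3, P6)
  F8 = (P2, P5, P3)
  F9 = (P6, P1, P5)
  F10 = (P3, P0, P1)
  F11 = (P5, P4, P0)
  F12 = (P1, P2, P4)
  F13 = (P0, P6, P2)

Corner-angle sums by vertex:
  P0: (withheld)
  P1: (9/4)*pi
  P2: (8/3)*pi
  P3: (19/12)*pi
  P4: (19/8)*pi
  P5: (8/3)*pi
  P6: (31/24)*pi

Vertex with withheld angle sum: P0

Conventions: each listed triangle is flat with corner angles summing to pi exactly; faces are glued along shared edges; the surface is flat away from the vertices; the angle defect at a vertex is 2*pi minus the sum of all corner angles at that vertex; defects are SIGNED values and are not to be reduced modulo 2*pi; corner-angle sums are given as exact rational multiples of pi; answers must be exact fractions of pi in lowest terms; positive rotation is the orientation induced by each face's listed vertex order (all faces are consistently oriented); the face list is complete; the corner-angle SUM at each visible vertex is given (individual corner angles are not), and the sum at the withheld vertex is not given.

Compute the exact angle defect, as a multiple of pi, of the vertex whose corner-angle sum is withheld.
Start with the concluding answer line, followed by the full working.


Answer: defect(P0) = (5/6)*pi

V = 7, E = 21, F = 14; chi = V - E + F = 0
Gauss-Bonnet: total defect = 2*pi*chi = 0; visible defects sum to (-5/6)*pi


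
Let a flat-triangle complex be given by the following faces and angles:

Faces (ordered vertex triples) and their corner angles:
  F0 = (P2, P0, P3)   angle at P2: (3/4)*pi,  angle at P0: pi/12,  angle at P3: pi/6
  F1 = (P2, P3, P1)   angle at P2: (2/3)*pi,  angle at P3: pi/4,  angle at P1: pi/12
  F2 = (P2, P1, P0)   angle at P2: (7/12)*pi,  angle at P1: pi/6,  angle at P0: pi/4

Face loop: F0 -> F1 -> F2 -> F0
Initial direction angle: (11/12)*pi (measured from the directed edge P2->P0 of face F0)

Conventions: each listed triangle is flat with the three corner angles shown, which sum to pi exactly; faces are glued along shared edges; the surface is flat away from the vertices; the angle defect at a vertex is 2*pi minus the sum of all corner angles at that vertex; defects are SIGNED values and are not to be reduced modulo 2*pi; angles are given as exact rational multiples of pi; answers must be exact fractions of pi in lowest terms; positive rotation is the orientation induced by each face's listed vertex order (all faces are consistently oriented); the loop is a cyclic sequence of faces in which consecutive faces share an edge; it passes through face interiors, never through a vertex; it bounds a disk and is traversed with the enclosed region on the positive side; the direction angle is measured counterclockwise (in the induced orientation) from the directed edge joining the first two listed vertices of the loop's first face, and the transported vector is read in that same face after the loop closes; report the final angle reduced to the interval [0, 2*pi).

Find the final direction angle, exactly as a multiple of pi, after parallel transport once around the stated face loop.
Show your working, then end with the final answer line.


enclosed vertex P2: corner angles sum to 2*pi, defect = 2*pi - 2*pi = 0
the rotation equals the total enclosed defect, so the final angle is initial + defects (mod 2*pi)
final angle = (11/12)*pi + 0 = (11/12)*pi (mod 2*pi)

Answer: final direction angle = (11/12)*pi


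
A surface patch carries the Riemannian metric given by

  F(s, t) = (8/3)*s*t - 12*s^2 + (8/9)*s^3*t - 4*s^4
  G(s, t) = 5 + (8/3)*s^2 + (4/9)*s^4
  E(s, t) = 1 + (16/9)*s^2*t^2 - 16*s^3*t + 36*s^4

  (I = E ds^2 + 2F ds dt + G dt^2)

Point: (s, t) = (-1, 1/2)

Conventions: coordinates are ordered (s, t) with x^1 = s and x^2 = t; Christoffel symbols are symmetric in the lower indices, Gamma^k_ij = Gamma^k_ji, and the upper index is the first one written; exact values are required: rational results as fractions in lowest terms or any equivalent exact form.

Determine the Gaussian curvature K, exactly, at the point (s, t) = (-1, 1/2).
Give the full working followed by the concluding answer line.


E = 409/9, F = -160/9, G = 73/9, EG - F^2 = 473/9 at the point
E_s = -1520/9, E_t = 160/9, F_s = 128/3, F_t = -32/9, G_s = -64/9, G_t = 0
E_tt = 32/9, F_st = 16/3, G_ss = 32/3
Using the Brioschi determinant formula for K from the metric derivatives:
M1 = [[-E_tt/2 + F_st - G_ss/2, E_s/2, F_s - E_t/2], [F_t - G_s/2, E, F], [G_t/2, F, G]] = [[-16/9, -760/9, 304/9], [0, 409/9, -160/9], [0, -160/9, 73/9]]; det M1 = -7568/81
M2 = [[0, E_t/2, G_s/2], [E_t/2, E, F], [G_s/2, F, G]] = [[0, 80/9, -32/9], [80/9, 409/9, -160/9], [-32/9, -160/9, 73/9]]; det M2 = -7424/81
det M1 - det M2 = -16/9; K = -16/9 / (473/9)^2 = -144/223729

Answer: K = -144/223729


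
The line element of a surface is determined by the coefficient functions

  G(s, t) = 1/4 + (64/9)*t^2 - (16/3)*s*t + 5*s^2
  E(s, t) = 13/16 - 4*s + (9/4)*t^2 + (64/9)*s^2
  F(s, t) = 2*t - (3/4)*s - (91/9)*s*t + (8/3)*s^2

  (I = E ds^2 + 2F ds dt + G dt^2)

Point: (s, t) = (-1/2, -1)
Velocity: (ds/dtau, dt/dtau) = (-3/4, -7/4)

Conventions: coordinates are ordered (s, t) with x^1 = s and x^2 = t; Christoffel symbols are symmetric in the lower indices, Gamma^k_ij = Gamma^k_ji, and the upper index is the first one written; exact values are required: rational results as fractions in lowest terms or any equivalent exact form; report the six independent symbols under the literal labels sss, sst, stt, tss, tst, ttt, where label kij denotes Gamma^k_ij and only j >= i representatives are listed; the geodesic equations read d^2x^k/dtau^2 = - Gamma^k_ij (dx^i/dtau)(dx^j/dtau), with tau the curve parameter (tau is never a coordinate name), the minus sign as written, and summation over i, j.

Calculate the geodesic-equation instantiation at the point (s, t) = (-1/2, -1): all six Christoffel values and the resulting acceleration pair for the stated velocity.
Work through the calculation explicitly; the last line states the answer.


E = 985/144, F = -433/72, G = 107/18 at the point
E_s = -100/9, E_t = -9/2, F_s = 241/36, F_t = 127/18, G_s = 1/3, G_t = -104/9
EG - F^2 = 863/192;  g^inv = (192/863) * [[107/18, 433/72], [433/72, 985/144]]
first-kind symbols [ij,l] = (1/2)(d_i g_jl + d_j g_il - d_l g_ij): [ss,s] = E_s/2 = -50/9, [ss,t] = F_s - E_t/2 = 161/18, [st,s] = E_t/2 = -9/4, [st,t] = G_s/2 = 1/6, [tt,s] = F_t - G_s/2 = 62/9, [tt,t] = G_t/2 = -52/9
Gamma^s_ij = (G*[ij,s] - F*[ij,t])/(EG - F^2), Gamma^t_ij = (E*[ij,t] - F*[ij,s])/(EG - F^2)
Gamma_sss = 35884/7767, Gamma_sst = -21380/7767, Gamma_stt = 10720/7767, Gamma_tss = 47990/7767, Gamma_tst = -21412/7767, Gamma_ttt = 3296/7767
d^2s/dtau^2 = -(Gamma_sss*(-3/4)^2 + 2*Gamma_sst*(-3/4)*(-7/4) + Gamma_stt*(-7/4)^2) = 12431/31068
d^2t/dtau^2 = -(Gamma_tss*(-3/4)^2 + 2*Gamma_tst*(-3/4)*(-7/4) + Gamma_ttt*(-7/4)^2) = 152945/62136

Answer: Gamma_sss = 35884/7767, Gamma_sst = -21380/7767, Gamma_stt = 10720/7767, Gamma_tss = 47990/7767, Gamma_tst = -21412/7767, Gamma_ttt = 3296/7767; accelerations (d^2s/dtau^2, d^2t/dtau^2) = (12431/31068, 152945/62136)


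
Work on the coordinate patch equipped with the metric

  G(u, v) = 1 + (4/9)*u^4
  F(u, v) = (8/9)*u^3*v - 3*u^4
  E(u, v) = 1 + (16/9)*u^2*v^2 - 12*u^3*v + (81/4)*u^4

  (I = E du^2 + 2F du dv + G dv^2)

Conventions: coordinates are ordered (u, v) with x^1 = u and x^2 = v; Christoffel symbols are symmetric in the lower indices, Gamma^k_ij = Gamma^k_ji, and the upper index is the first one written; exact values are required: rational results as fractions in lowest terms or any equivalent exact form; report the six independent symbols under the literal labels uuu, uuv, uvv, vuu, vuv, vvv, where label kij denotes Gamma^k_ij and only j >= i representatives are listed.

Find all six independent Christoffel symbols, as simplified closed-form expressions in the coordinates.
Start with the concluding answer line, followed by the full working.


Answer: Gamma_uuu = (1458*u^3 - 648*u^2*v + 64*u*v^2)/(745*u^4 - 432*u^3*v + 64*u^2*v^2 + 36), Gamma_uuv = (-216*u^3 + 64*u^2*v)/(745*u^4 - 432*u^3*v + 64*u^2*v^2 + 36), Gamma_uvv = 0, Gamma_vuu = (-216*u^3 + 32*u^2*v)/(745*u^4 - 432*u^3*v + 64*u^2*v^2 + 36), Gamma_vuv = 32*u^3/(745*u^4 - 432*u^3*v + 64*u^2*v^2 + 36), Gamma_vvv = 0

E = 1 + (16/9)*u^2*v^2 - 12*u^3*v + (81/4)*u^4; F = (8/9)*u^3*v - 3*u^4; G = 1 + (4/9)*u^4
Gamma^k_ij = (1/2) g^{kl} (d_i g_jl + d_j g_il - d_l g_ij), with g^inv = (1/(EG-F^2)) [[G, -F], [-F, E]]
first partials: E_u = (32/9)*u*v^2 - 36*u^2*v + 81*u^3, E_v = (32/9)*u^2*v - 12*u^3, F_u = (8/3)*u^2*v - 12*u^3, F_v = (8/9)*u^3, G_u = (16/9)*u^3, G_v = 0
D = EG - F^2 = 1 + (16/9)*u^2*v^2 - 12*u^3*v + (745/36)*u^4
expanded: Gamma^u_uu = (G E_u - 2F F_u + F E_v)/(2D), Gamma^u_uv = (G E_v - F G_u)/(2D), Gamma^u_vv = (2G F_v - G G_u - F G_v)/(2D), Gamma^v_uu = (2E F_u - E E_v - F E_u)/(2D), Gamma^v_uv = (E G_u - F E_v)/(2D), Gamma^v_vv = (E G_v - 2F F_v + F G_u)/(2D); substitute and cancel common factors


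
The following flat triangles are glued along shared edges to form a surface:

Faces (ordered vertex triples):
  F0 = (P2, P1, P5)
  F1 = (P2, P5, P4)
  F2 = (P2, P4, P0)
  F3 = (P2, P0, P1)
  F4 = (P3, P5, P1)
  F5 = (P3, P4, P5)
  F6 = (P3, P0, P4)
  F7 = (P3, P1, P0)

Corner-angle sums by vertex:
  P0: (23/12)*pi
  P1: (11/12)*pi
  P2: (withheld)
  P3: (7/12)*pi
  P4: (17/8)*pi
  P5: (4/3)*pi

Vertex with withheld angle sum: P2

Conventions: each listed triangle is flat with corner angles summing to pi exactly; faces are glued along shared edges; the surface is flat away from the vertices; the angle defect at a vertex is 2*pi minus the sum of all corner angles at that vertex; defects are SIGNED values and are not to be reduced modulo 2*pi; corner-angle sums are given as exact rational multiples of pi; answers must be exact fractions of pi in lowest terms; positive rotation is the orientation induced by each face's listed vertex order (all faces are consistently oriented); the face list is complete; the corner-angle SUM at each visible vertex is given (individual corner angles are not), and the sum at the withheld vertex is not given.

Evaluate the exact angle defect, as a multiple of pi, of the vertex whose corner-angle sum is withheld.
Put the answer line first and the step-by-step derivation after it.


Answer: defect(P2) = (7/8)*pi

V = 6, E = 12, F = 8; chi = V - E + F = 2
Gauss-Bonnet: total defect = 2*pi*chi = 4*pi; visible defects sum to (25/8)*pi


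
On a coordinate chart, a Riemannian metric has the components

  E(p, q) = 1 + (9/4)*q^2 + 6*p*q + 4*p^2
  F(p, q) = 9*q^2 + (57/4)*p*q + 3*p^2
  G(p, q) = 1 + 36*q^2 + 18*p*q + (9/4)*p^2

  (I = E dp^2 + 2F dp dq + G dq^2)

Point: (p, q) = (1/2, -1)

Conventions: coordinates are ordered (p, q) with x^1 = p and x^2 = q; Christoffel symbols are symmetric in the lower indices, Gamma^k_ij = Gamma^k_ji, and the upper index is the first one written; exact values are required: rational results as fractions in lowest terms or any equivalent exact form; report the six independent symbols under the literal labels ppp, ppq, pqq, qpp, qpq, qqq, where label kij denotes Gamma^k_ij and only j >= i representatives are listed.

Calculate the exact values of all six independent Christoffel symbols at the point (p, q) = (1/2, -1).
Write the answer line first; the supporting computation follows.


Answer: Gamma_ppp = -16/461, Gamma_ppq = -12/461, Gamma_pqq = -48/461, Gamma_qpp = -168/461, Gamma_qpq = -126/461, Gamma_qqq = -504/461

E = 5/4, F = 21/8, G = 457/16 at the point
E_p = -2, E_q = -3/2, F_p = -45/4, F_q = -87/8, G_p = -63/4, G_q = -63
EG - F^2 = 461/16;  g^inv = (16/461) * [[457/16, -21/8], [-21/8, 5/4]]
first-kind symbols [ij,l] = (1/2)(d_i g_jl + d_j g_il - d_l g_ij): [pp,p] = E_p/2 = -1, [pp,q] = F_p - E_q/2 = -21/2, [pq,p] = E_q/2 = -3/4, [pq,q] = G_p/2 = -63/8, [qq,p] = F_q - G_p/2 = -3, [qq,q] = G_q/2 = -63/2
Gamma^p_ij = (G*[ij,p] - F*[ij,q])/(EG - F^2), Gamma^q_ij = (E*[ij,q] - F*[ij,p])/(EG - F^2)


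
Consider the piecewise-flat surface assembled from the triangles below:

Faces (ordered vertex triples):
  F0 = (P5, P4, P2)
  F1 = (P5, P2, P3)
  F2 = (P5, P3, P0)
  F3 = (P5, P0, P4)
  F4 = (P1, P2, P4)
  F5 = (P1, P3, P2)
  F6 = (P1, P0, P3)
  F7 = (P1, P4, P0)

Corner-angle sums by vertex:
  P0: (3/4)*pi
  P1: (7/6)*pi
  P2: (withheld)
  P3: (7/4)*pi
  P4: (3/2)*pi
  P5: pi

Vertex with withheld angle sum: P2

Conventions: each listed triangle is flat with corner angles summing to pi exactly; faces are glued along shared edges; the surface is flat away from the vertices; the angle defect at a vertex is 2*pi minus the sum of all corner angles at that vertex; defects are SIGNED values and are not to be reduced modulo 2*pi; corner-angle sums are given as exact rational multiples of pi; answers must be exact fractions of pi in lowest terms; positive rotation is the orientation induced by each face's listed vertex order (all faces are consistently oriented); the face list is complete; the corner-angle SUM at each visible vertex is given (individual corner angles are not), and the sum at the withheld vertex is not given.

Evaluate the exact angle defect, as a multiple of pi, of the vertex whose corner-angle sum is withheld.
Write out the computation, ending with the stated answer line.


V = 6, E = 12, F = 8; chi = V - E + F = 2
Gauss-Bonnet: total defect = 2*pi*chi = 4*pi; visible defects sum to (23/6)*pi

Answer: defect(P2) = pi/6


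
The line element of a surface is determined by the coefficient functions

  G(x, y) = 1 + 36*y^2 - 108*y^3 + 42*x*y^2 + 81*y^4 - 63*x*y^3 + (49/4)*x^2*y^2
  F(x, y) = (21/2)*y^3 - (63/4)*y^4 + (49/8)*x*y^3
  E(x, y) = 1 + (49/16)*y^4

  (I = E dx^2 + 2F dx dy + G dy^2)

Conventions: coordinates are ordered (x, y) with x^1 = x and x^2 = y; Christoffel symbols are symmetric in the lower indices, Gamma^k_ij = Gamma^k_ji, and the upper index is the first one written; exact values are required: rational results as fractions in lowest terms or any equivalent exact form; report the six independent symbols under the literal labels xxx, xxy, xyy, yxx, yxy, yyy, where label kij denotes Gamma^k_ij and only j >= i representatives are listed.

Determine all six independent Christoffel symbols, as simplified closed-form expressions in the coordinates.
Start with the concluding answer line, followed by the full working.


Answer: Gamma_xxx = 0, Gamma_xxy = 98*y^3/(196*x^2*y^2 - 1008*x*y^3 + 672*x*y^2 + 1345*y^4 - 1728*y^3 + 576*y^2 + 16), Gamma_xyy = (98*x*y^2 - 504*y^3 + 168*y^2)/(196*x^2*y^2 - 1008*x*y^3 + 672*x*y^2 + 1345*y^4 - 1728*y^3 + 576*y^2 + 16), Gamma_yxx = 0, Gamma_yxy = (196*x*y^2 - 504*y^3 + 336*y^2)/(196*x^2*y^2 - 1008*x*y^3 + 672*x*y^2 + 1345*y^4 - 1728*y^3 + 576*y^2 + 16), Gamma_yyy = (196*x^2*y - 1512*x*y^2 + 672*x*y + 2592*y^3 - 2592*y^2 + 576*y)/(196*x^2*y^2 - 1008*x*y^3 + 672*x*y^2 + 1345*y^4 - 1728*y^3 + 576*y^2 + 16)

E = 1 + (49/16)*y^4; F = (21/2)*y^3 - (63/4)*y^4 + (49/8)*x*y^3; G = 1 + 36*y^2 - 108*y^3 + 42*x*y^2 + 81*y^4 - 63*x*y^3 + (49/4)*x^2*y^2
Gamma^k_ij = (1/2) g^{kl} (d_i g_jl + d_j g_il - d_l g_ij), with g^inv = (1/(EG-F^2)) [[G, -F], [-F, E]]
first partials: E_x = 0, E_y = (49/4)*y^3, F_x = (49/8)*y^3, F_y = (63/2)*y^2 - 63*y^3 + (147/8)*x*y^2, G_x = 42*y^2 - 63*y^3 + (49/2)*x*y^2, G_y = 72*y - 324*y^2 + 84*x*y + 324*y^3 - 189*x*y^2 + (49/2)*x^2*y
D = EG - F^2 = 1 + 36*y^2 - 108*y^3 + 42*x*y^2 + (1345/16)*y^4 - 63*x*y^3 + (49/4)*x^2*y^2
expanded: Gamma^x_xx = (G E_x - 2F F_x + F E_y)/(2D), Gamma^x_xy = (G E_y - F G_x)/(2D), Gamma^x_yy = (2G F_y - G G_x - F G_y)/(2D), Gamma^y_xx = (2E F_x - E E_y - F E_x)/(2D), Gamma^y_xy = (E G_x - F E_y)/(2D), Gamma^y_yy = (E G_y - 2F F_y + F G_x)/(2D); substitute and cancel common factors


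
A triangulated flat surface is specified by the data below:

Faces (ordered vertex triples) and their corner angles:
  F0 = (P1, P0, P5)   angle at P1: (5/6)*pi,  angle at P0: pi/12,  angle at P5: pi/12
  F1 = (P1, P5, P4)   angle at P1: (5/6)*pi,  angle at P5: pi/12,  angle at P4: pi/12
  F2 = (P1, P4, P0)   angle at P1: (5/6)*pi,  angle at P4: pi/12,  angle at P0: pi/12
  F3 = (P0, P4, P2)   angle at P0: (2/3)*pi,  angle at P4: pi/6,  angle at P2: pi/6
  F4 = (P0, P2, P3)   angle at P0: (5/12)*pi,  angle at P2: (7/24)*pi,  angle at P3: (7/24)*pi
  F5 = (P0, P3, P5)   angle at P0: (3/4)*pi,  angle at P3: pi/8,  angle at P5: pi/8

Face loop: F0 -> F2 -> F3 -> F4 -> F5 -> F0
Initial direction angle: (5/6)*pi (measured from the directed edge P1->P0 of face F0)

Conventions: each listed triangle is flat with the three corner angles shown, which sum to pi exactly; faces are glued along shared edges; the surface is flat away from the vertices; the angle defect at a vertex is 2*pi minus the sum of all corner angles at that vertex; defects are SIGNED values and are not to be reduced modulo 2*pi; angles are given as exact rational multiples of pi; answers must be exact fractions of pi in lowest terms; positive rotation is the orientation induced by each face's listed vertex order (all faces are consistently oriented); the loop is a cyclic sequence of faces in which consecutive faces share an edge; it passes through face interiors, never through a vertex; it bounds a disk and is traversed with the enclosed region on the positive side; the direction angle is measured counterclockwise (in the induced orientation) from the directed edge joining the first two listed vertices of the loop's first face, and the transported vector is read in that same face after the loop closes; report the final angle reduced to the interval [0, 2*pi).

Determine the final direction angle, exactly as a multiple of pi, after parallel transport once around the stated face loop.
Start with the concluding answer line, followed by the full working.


Answer: final direction angle = (5/6)*pi

enclosed vertex P0: corner angles sum to 2*pi, defect = 2*pi - 2*pi = 0
holonomy = initial angle + sum of enclosed defects (mod 2*pi), positive in the induced orientation
final angle = (5/6)*pi + 0 = (5/6)*pi (mod 2*pi)


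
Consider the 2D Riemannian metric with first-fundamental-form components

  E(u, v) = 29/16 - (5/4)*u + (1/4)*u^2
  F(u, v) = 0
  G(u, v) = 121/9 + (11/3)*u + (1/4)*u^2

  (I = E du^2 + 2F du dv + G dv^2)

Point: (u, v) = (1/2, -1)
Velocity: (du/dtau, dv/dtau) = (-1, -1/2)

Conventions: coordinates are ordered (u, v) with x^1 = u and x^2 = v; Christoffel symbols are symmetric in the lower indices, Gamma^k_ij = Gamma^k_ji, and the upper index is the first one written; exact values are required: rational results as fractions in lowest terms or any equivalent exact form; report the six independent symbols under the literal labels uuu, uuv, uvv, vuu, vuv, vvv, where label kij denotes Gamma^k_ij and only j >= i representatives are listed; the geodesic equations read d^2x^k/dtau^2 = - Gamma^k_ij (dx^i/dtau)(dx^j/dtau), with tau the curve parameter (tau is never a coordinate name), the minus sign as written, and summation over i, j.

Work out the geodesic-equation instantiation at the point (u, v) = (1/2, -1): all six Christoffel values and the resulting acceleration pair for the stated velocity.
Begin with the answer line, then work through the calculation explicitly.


Answer: Gamma_uuu = -2/5, Gamma_uuv = 0, Gamma_uvv = -47/30, Gamma_vuu = 0, Gamma_vuv = 6/47, Gamma_vvv = 0; accelerations (d^2u/dtau^2, d^2v/dtau^2) = (19/24, -6/47)

E = 5/4, F = 0, G = 2209/144 at the point
E_u = -1, E_v = 0, F_u = 0, F_v = 0, G_u = 47/12, G_v = 0
EG - F^2 = 11045/576;  g^inv = (576/11045) * [[2209/144, 0], [0, 5/4]]
first-kind symbols [ij,l] = (1/2)(d_i g_jl + d_j g_il - d_l g_ij): [uu,u] = E_u/2 = -1/2, [uu,v] = F_u - E_v/2 = 0, [uv,u] = E_v/2 = 0, [uv,v] = G_u/2 = 47/24, [vv,u] = F_v - G_u/2 = -47/24, [vv,v] = G_v/2 = 0
Gamma^u_ij = (G*[ij,u] - F*[ij,v])/(EG - F^2), Gamma^v_ij = (E*[ij,v] - F*[ij,u])/(EG - F^2)
Gamma_uuu = -2/5, Gamma_uuv = 0, Gamma_uvv = -47/30, Gamma_vuu = 0, Gamma_vuv = 6/47, Gamma_vvv = 0
d^2u/dtau^2 = -(Gamma_uuu*(-1)^2 + 2*Gamma_uuv*(-1)*(-1/2) + Gamma_uvv*(-1/2)^2) = 19/24
d^2v/dtau^2 = -(Gamma_vuu*(-1)^2 + 2*Gamma_vuv*(-1)*(-1/2) + Gamma_vvv*(-1/2)^2) = -6/47


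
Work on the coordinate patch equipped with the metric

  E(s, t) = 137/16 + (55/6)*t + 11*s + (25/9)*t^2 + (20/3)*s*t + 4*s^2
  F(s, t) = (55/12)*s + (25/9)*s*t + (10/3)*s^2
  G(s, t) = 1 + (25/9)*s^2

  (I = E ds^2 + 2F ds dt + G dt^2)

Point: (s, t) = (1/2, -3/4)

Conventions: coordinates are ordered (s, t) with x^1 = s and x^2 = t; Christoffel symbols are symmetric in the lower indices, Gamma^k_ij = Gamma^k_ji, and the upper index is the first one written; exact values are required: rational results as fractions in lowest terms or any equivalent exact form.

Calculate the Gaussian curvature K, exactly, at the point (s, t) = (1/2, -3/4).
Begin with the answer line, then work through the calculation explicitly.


Answer: K = -900/20449

E = 29/4, F = 25/12, G = 61/36, EG - F^2 = 143/18 at the point
E_s = 10, E_t = 25/3, F_s = 35/6, F_t = 25/18, G_s = 25/9, G_t = 0
E_tt = 50/9, F_st = 25/9, G_ss = 50/9
Apply the Brioschi formula K = (det M1 - det M2)/(EG - F^2)^2 over the derivative matrices of E, F, G.
M1 = [[-E_tt/2 + F_st - G_ss/2, E_s/2, F_s - E_t/2], [F_t - G_s/2, E, F], [G_t/2, F, G]] = [[-25/9, 5, 5/3], [0, 29/4, 25/12], [0, 25/12, 61/36]]; det M1 = -3575/162
M2 = [[0, E_t/2, G_s/2], [E_t/2, E, F], [G_s/2, F, G]] = [[0, 25/6, 25/18], [25/6, 29/4, 25/12], [25/18, 25/12, 61/36]]; det M2 = -3125/162
det M1 - det M2 = -25/9; K = -25/9 / (143/18)^2 = -900/20449


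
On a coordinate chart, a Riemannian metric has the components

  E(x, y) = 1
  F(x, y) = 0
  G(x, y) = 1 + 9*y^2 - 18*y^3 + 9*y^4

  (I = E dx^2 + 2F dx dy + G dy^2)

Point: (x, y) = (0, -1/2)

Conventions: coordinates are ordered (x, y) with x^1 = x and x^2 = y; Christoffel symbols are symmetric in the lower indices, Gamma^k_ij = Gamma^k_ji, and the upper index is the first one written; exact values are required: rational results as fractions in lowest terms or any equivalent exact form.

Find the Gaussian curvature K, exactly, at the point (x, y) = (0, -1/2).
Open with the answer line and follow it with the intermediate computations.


Answer: K = 0

E = 1, F = 0, G = 97/16, EG - F^2 = 97/16 at the point
E_x = 0, E_y = 0, F_x = 0, F_y = 0, G_x = 0, G_y = -27
E_yy = 0, F_xy = 0, G_xx = 0
Evaluate Brioschi's two determinant matrices M1, M2 and divide by (EG - F^2)^2.
M1 = [[-E_yy/2 + F_xy - G_xx/2, E_x/2, F_x - E_y/2], [F_y - G_x/2, E, F], [G_y/2, F, G]] = [[0, 0, 0], [0, 1, 0], [-27/2, 0, 97/16]]; det M1 = 0
M2 = [[0, E_y/2, G_x/2], [E_y/2, E, F], [G_x/2, F, G]] = [[0, 0, 0], [0, 1, 0], [0, 0, 97/16]]; det M2 = 0
det M1 - det M2 = 0; K = 0 / (97/16)^2 = 0


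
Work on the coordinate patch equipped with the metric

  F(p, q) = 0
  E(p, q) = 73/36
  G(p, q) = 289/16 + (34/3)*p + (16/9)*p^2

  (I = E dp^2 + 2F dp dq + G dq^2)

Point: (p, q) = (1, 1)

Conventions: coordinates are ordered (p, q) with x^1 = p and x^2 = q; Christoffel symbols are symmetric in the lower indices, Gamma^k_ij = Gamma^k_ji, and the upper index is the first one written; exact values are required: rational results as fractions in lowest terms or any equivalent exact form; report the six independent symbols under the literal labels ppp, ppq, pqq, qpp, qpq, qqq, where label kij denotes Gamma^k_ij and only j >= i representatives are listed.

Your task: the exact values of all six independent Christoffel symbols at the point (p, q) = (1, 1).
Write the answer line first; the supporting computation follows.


Answer: Gamma_ppp = 0, Gamma_ppq = 0, Gamma_pqq = -268/73, Gamma_qpp = 0, Gamma_qpq = 16/67, Gamma_qqq = 0

E = 73/36, F = 0, G = 4489/144 at the point
E_p = 0, E_q = 0, F_p = 0, F_q = 0, G_p = 134/9, G_q = 0
EG - F^2 = 327697/5184;  g^inv = (5184/327697) * [[4489/144, 0], [0, 73/36]]
first-kind symbols [ij,l] = (1/2)(d_i g_jl + d_j g_il - d_l g_ij): [pp,p] = E_p/2 = 0, [pp,q] = F_p - E_q/2 = 0, [pq,p] = E_q/2 = 0, [pq,q] = G_p/2 = 67/9, [qq,p] = F_q - G_p/2 = -67/9, [qq,q] = G_q/2 = 0
Gamma^p_ij = (G*[ij,p] - F*[ij,q])/(EG - F^2), Gamma^q_ij = (E*[ij,q] - F*[ij,p])/(EG - F^2)


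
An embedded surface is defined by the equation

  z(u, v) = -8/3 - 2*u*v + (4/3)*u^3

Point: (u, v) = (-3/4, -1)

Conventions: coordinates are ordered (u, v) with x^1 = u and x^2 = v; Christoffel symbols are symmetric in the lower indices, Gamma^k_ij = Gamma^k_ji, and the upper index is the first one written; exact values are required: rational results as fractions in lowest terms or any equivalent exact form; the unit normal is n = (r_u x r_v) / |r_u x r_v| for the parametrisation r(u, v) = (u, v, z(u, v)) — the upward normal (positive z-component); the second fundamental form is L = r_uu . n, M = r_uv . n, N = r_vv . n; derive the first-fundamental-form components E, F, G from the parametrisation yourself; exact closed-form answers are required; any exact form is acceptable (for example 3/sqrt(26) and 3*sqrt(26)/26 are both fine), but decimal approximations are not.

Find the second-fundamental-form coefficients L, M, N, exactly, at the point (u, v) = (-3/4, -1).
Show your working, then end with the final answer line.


z_u = 17/4, z_v = 3/2, z_uu = -6, z_uv = -2, z_vv = 0
E = 305/16, F = 51/8, G = 13/4; answer radicand W^2 = 341/16
unnormalised second-form numerators: l = -6, m = -2, n = 0; L = l/sqrt(341/16), and similarly M = m/sqrt(W^2), N = n/sqrt(W^2)

Answer: L = -24*sqrt(341)/341, M = -8*sqrt(341)/341, N = 0


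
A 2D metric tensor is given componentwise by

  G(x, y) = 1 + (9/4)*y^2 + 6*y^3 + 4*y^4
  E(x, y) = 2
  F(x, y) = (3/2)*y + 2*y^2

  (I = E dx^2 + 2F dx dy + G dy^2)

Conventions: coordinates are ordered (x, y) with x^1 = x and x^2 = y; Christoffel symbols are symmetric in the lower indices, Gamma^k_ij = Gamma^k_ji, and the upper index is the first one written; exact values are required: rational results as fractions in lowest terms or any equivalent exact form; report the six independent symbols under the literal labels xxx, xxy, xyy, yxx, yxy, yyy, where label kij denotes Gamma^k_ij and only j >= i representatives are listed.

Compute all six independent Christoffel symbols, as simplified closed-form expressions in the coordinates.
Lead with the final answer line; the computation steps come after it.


Answer: Gamma_xxx = 0, Gamma_xxy = 0, Gamma_xyy = (16*y + 6)/(16*y^4 + 24*y^3 + 9*y^2 + 8), Gamma_yxx = 0, Gamma_yxy = 0, Gamma_yyy = (32*y^3 + 36*y^2 + 9*y)/(16*y^4 + 24*y^3 + 9*y^2 + 8)

E = 2; F = (3/2)*y + 2*y^2; G = 1 + (9/4)*y^2 + 6*y^3 + 4*y^4
Gamma^k_ij = (1/2) g^{kl} (d_i g_jl + d_j g_il - d_l g_ij), with g^inv = (1/(EG-F^2)) [[G, -F], [-F, E]]
first partials: E_x = 0, E_y = 0, F_x = 0, F_y = 3/2 + 4*y, G_x = 0, G_y = (9/2)*y + 18*y^2 + 16*y^3
D = EG - F^2 = 2 + (9/4)*y^2 + 6*y^3 + 4*y^4
expanded: Gamma^x_xx = (G E_x - 2F F_x + F E_y)/(2D), Gamma^x_xy = (G E_y - F G_x)/(2D), Gamma^x_yy = (2G F_y - G G_x - F G_y)/(2D), Gamma^y_xx = (2E F_x - E E_y - F E_x)/(2D), Gamma^y_xy = (E G_x - F E_y)/(2D), Gamma^y_yy = (E G_y - 2F F_y + F G_x)/(2D); substitute and cancel common factors
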